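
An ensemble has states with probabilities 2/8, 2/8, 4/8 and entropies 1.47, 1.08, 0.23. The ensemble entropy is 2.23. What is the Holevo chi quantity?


chi = S(rho) - sum_i p_i * S(rho_i)
Weighted entropy = 2/8 * 1.47 + 2/8 * 1.08 + 4/8 * 0.23
= 0.7525
chi = 2.23 - 0.7525
= 1.4775

1.4775


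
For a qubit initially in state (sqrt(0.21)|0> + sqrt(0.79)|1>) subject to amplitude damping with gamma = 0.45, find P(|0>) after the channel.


For amplitude damping with parameter gamma on state sqrt(a)|0> + sqrt(b)|1>:
alpha^2 = 0.21, beta^2 = 0.79
P(|0>) = alpha^2 + gamma * beta^2
= 0.21 + 0.45 * 0.79
= 0.21 + 0.3555
= 0.5655

0.5655


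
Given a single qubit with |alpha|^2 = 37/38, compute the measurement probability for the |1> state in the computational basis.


|alpha|^2 = 37/38 = 0.9737
|beta|^2 = 1 - 37/38 = 1/38 = 0.0263
P(|1>) = |beta|^2 = 0.0263

0.0263


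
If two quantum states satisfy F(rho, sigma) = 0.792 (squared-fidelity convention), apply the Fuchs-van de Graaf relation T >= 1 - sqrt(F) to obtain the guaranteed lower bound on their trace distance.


Fuchs-van de Graaf (squared-fidelity convention): 1 - sqrt(F) <= T <= sqrt(1 - F).
Lower bound: T >= 1 - sqrt(F)
sqrt(F) = sqrt(0.792) = 0.8899
T >= 1 - 0.8899
T >= 0.1101

0.1101


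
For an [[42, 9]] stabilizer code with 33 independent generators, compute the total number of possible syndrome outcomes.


Each stabilizer generator gives a binary (+1 or -1) measurement outcome.
With 33 independent generators:
Total syndromes = 2^33
= 8589934592

8589934592


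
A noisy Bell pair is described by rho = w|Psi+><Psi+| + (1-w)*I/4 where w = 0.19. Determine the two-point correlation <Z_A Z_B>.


|Psi+> = (|01> + |10>)/sqrt(2)
For the pure Bell state, <Z_A Z_B> = -1 (Bell-state Pauli correlator).
The maximally-mixed part I/4 has tr(I/4 * P tensor P) = 0 for any traceless Pauli P.
So <Z_A Z_B>_rho = w * (-1) + (1 - w) * 0
= 0.19 * (-1)
= -0.1900

-0.1900


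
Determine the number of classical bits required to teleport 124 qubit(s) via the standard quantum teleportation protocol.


Quantum teleportation requires 2 classical bits per qubit teleported.
124 qubit(s) -> 2 * 124 = 248 classical bits

248


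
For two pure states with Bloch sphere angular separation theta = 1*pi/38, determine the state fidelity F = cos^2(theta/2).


For states separated by angle theta on Bloch sphere:
F = cos^2(theta/2)
theta = 1*pi/38 = 0.0827
theta/2 = 0.0413
cos(theta/2) = 0.9991
F = 0.9983

0.9983


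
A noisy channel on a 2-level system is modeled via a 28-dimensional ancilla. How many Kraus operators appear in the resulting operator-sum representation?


Tracing out the environment in an orthonormal basis {|i>_E} gives Kraus operators K_i = <i|_E U |0>_E.
Number of Kraus operators = dim(H_env) = d_env
= 28

28


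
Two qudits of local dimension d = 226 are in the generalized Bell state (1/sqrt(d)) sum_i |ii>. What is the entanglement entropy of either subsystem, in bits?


For a maximally entangled state in d x d:
S = log2(d) = log2(226)
= 7.8202

7.8202


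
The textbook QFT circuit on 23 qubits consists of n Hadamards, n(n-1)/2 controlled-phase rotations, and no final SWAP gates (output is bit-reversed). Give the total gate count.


Hadamard gates: 23
Controlled rotations: n*(n-1)/2 = 23*22/2 = 253
SWAP gates: 0 (omitted)
Total = 23 + 253
= 276

276


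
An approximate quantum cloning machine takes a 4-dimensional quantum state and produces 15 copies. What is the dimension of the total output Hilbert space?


Output space = H^(tensor 15) where dim(H) = 4
dim = 4^15
= 16 (after 2 factors)
= 64 (after 3 factors)
= 256 (after 4 factors)
= 1024 (after 5 factors)
= 4096 (after 6 factors)
= 16384 (after 7 factors)
= 65536 (after 8 factors)
= 262144 (after 9 factors)
= 1048576 (after 10 factors)
= 4194304 (after 11 factors)
= 16777216 (after 12 factors)
= 67108864 (after 13 factors)
= 268435456 (after 14 factors)
= 1073741824 (after 15 factors)
= 1073741824

1073741824


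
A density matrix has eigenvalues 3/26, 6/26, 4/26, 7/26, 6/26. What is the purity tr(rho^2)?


tr(rho^2) = sum of eigenvalues squared
= (3/26)^2 + (6/26)^2 + (4/26)^2 + (7/26)^2 + (6/26)^2
= (9 + 36 + 16 + 49 + 36) / 676
= 146/676
= 0.2160

0.2160


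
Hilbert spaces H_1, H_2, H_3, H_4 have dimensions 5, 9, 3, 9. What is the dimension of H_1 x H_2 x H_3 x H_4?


dim(H_1 x H_2 x H_3 x H_4) = 5 * 9 * 3 * 9
= 45 * 3 * 9
= 135 * 9
= 1215

1215


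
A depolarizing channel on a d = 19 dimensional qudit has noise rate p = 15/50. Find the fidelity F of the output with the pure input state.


F = (1-p) + p/d
= (1 - 0.3000) + 0.3000/19
= 0.7000 + 0.0158
= 0.7158

0.7158


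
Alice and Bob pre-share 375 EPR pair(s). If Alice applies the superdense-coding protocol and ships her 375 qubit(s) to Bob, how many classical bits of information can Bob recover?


Superdense coding allows 2 classical bits per shared entangled pair.
375 pair(s) -> 2 * 375 = 750 classical bits

750


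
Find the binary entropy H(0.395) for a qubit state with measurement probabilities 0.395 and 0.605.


S = -p*log2(p) - (1-p)*log2(1-p)
p = 0.3950, 1-p = 0.6050
= -0.3950 * log2(0.3950) - 0.6050 * log2(0.6050)
= -(-0.5293) - (-0.4386)
= 0.9680

0.9680


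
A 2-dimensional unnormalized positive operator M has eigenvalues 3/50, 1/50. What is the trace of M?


tr(M) = sum of eigenvalues
= 3/50 + 1/50
= 4/50
= 0.0800

0.0800


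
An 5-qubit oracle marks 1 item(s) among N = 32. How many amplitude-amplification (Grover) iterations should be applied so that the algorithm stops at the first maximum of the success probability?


After j Grover iterations the success probability is P(j) = sin^2((2j+1)*theta), where sin(theta) = sqrt(k/N).
N = 2^5 = 32, k = 1
sin(theta) = sqrt(k/N) = 0.1767766953
theta = arcsin(sqrt(k/N)) = 0.1777106008 rad
P(j) reaches its first maximum when (2j+1)*theta is as close as possible to pi/2, i.e. j = round(pi/(4*theta) - 1/2).
pi/(4*theta) - 1/2 = 3.9195
(For comparison, the common estimate pi/4 * sqrt(N/k) = 4.4429; the exact maximiser is used here.)
Optimal iterations = 4

4


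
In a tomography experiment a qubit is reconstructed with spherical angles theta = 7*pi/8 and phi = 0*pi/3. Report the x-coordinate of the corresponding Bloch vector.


theta = 2.7489, phi = 0.0000
r_x = sin(theta)*cos(phi) = 0.3827 * 1.0000
r_x = 0.3827

0.3827


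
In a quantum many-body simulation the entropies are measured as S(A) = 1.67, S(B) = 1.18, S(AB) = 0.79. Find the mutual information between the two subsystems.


I(A:B) = S(A) + S(B) - S(AB)
= 1.67 + 1.18 - 0.79
= 2.0600

2.0600


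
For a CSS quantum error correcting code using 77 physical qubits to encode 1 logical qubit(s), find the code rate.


Code rate R = k/n
= 1/77
= 0.0130

0.0130


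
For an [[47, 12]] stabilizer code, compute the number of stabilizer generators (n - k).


For an [[n,k]] stabilizer code:
Number of stabilizer generators = n - k
= 47 - 12
= 35

35


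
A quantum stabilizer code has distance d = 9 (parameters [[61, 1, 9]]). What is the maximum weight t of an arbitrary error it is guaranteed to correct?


Code parameters: [[61, 1, 9]], distance d = 9.
Number of correctable errors = floor((d-1)/2)
= floor((9 - 1)/2)
= floor(8/2)
= 4

4


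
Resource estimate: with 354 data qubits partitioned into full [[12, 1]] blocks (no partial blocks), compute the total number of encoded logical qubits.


Each code block uses 12 physical qubits for 1 logical qubit(s).
Number of complete blocks = floor(354 / 12) = 29
Logical qubits = 29 * 1
= 29

29


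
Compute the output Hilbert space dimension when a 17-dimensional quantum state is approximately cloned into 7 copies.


Output space = H^(tensor 7) where dim(H) = 17
dim = 17^7
= 289 (after 2 factors)
= 4913 (after 3 factors)
= 83521 (after 4 factors)
= 1419857 (after 5 factors)
= 24137569 (after 6 factors)
= 410338673 (after 7 factors)
= 410338673

410338673


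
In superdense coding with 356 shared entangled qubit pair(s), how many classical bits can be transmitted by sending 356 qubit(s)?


Superdense coding allows 2 classical bits per shared entangled pair.
356 pair(s) -> 2 * 356 = 712 classical bits

712


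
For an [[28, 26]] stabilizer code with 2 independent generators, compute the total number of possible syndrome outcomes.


Each stabilizer generator gives a binary (+1 or -1) measurement outcome.
With 2 independent generators:
Total syndromes = 2^2
= 4

4


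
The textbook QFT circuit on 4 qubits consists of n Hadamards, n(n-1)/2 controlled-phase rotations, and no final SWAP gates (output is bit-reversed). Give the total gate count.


Hadamard gates: 4
Controlled rotations: n*(n-1)/2 = 4*3/2 = 6
SWAP gates: 0 (omitted)
Total = 4 + 6
= 10

10


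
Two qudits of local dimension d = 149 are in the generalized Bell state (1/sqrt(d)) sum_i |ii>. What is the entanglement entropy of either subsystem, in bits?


For a maximally entangled state in d x d:
S = log2(d) = log2(149)
= 7.2192

7.2192


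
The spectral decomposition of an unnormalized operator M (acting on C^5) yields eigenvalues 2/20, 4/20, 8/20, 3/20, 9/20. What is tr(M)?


tr(M) = sum of eigenvalues
= 2/20 + 4/20 + 8/20 + 3/20 + 9/20
= 26/20
= 1.3000

1.3000


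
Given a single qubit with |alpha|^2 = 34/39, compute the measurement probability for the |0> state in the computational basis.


|alpha|^2 = 34/39 = 0.8718
|beta|^2 = 1 - 34/39 = 5/39 = 0.1282
P(|0>) = |alpha|^2 = 0.8718

0.8718


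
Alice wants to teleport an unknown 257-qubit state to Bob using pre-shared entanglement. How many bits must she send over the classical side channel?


Quantum teleportation requires 2 classical bits per qubit teleported.
257 qubit(s) -> 2 * 257 = 514 classical bits

514


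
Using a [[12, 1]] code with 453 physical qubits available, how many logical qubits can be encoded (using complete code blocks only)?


Each code block uses 12 physical qubits for 1 logical qubit(s).
Number of complete blocks = floor(453 / 12) = 37
Logical qubits = 37 * 1
= 37

37


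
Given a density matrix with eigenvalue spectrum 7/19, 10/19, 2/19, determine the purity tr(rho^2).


tr(rho^2) = sum of eigenvalues squared
= (7/19)^2 + (10/19)^2 + (2/19)^2
= (49 + 100 + 4) / 361
= 153/361
= 0.4238

0.4238


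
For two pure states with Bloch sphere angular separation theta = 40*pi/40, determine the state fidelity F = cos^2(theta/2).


For states separated by angle theta on Bloch sphere:
F = cos^2(theta/2)
theta = 40*pi/40 = 3.1416
theta/2 = 1.5708
cos(theta/2) = 0.0000
F = 0.0000

0.0000


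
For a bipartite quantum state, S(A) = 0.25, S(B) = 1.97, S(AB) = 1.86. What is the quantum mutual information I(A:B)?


I(A:B) = S(A) + S(B) - S(AB)
= 0.25 + 1.97 - 1.86
= 0.3600

0.3600


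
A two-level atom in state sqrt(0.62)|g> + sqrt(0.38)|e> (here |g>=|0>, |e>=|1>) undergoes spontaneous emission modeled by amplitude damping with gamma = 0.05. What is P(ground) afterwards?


For amplitude damping with parameter gamma on state sqrt(a)|0> + sqrt(b)|1>:
alpha^2 = 0.62, beta^2 = 0.38
P(|0>) = alpha^2 + gamma * beta^2
= 0.62 + 0.05 * 0.38
= 0.62 + 0.0190
= 0.6390

0.6390


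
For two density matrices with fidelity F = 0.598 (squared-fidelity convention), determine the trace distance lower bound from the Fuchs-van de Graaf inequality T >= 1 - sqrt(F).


Fuchs-van de Graaf (squared-fidelity convention): 1 - sqrt(F) <= T <= sqrt(1 - F).
Lower bound: T >= 1 - sqrt(F)
sqrt(F) = sqrt(0.598) = 0.7733
T >= 1 - 0.7733
T >= 0.2267

0.2267


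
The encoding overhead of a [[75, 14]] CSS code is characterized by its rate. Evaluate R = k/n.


Code rate R = k/n
= 14/75
= 0.1867

0.1867


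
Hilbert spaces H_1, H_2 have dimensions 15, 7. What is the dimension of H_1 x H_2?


dim(H_1 x H_2) = 15 * 7
= 105

105


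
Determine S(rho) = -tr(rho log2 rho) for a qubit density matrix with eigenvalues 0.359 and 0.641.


S = -p*log2(p) - (1-p)*log2(1-p)
p = 0.3590, 1-p = 0.6410
= -0.3590 * log2(0.3590) - 0.6410 * log2(0.6410)
= -(-0.5306) - (-0.4113)
= 0.9418

0.9418


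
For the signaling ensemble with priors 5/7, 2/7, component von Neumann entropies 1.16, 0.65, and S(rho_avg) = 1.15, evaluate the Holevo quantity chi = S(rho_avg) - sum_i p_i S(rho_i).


chi = S(rho) - sum_i p_i * S(rho_i)
Weighted entropy = 5/7 * 1.16 + 2/7 * 0.65
= 1.0143
chi = 1.15 - 1.0143
= 0.1357

0.1357


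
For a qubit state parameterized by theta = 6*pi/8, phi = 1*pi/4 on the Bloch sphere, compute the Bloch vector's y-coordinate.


theta = 2.3562, phi = 0.7854
r_y = sin(theta)*sin(phi) = 0.7071 * 0.7071
r_y = 0.5000

0.5000


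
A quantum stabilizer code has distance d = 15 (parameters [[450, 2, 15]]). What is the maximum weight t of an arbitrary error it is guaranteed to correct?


Code parameters: [[450, 2, 15]], distance d = 15.
Number of correctable errors = floor((d-1)/2)
= floor((15 - 1)/2)
= floor(14/2)
= 7

7


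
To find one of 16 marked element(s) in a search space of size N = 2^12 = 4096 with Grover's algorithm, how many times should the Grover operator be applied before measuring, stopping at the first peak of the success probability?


After j Grover iterations the success probability is P(j) = sin^2((2j+1)*theta), where sin(theta) = sqrt(k/N).
N = 2^12 = 4096, k = 16
sin(theta) = sqrt(k/N) = 0.0625
theta = arcsin(sqrt(k/N)) = 0.0625407618 rad
P(j) reaches its first maximum when (2j+1)*theta is as close as possible to pi/2, i.e. j = round(pi/(4*theta) - 1/2).
pi/(4*theta) - 1/2 = 12.0582
(For comparison, the common estimate pi/4 * sqrt(N/k) = 12.5664; the exact maximiser is used here.)
Optimal iterations = 12

12


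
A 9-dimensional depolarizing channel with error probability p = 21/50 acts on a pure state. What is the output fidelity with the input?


F = (1-p) + p/d
= (1 - 0.4200) + 0.4200/9
= 0.5800 + 0.0467
= 0.6267

0.6267


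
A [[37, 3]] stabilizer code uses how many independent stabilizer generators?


For an [[n,k]] stabilizer code:
Number of stabilizer generators = n - k
= 37 - 3
= 34

34


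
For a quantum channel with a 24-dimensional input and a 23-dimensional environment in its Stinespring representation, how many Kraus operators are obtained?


Tracing out the environment in an orthonormal basis {|i>_E} gives Kraus operators K_i = <i|_E U |0>_E.
Number of Kraus operators = dim(H_env) = d_env
= 23

23


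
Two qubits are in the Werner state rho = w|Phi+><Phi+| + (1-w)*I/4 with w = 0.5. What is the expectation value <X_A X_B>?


|Phi+> = (|00> + |11>)/sqrt(2)
For the pure Bell state, <X_A X_B> = +1 (Bell-state Pauli correlator).
The maximally-mixed part I/4 has tr(I/4 * P tensor P) = 0 for any traceless Pauli P.
So <X_A X_B>_rho = w * (+1) + (1 - w) * 0
= 0.5 * (+1)
= 0.5000

0.5000


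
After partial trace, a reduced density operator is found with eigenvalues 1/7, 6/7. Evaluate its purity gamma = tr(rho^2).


tr(rho^2) = sum of eigenvalues squared
= (1/7)^2 + (6/7)^2
= (1 + 36) / 49
= 37/49
= 0.7551

0.7551


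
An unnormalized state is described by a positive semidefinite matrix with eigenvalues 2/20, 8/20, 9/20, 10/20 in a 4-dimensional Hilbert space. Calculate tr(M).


tr(M) = sum of eigenvalues
= 2/20 + 8/20 + 9/20 + 10/20
= 29/20
= 1.4500

1.4500


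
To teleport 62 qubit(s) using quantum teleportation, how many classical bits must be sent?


Quantum teleportation requires 2 classical bits per qubit teleported.
62 qubit(s) -> 2 * 62 = 124 classical bits

124


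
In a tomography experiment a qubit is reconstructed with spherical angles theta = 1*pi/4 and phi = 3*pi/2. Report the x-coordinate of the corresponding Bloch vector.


theta = 0.7854, phi = 4.7124
r_x = sin(theta)*cos(phi) = 0.7071 * 0.0000
r_x = 0.0000

0.0000


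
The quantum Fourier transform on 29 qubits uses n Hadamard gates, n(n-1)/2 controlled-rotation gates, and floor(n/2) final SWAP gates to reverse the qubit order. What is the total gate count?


Hadamard gates: 29
Controlled rotations: n*(n-1)/2 = 29*28/2 = 406
SWAP gates: floor(n/2) = floor(29/2) = 14
Total = 29 + 406 + 14
= 449

449


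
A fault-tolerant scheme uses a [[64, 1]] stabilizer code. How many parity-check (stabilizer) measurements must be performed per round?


For an [[n,k]] stabilizer code:
Number of stabilizer generators = n - k
= 64 - 1
= 63

63


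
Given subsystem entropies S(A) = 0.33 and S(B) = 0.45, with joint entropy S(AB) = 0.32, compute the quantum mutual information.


I(A:B) = S(A) + S(B) - S(AB)
= 0.33 + 0.45 - 0.32
= 0.4600

0.4600


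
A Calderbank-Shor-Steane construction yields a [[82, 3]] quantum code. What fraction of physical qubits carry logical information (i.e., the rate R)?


Code rate R = k/n
= 3/82
= 0.0366

0.0366


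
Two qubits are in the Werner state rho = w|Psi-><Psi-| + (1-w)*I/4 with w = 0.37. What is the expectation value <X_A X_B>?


|Psi-> = (|01> - |10>)/sqrt(2)
For the pure Bell state, <X_A X_B> = -1 (Bell-state Pauli correlator).
The maximally-mixed part I/4 has tr(I/4 * P tensor P) = 0 for any traceless Pauli P.
So <X_A X_B>_rho = w * (-1) + (1 - w) * 0
= 0.37 * (-1)
= -0.3700

-0.3700


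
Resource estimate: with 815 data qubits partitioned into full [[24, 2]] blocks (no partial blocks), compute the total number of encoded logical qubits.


Each code block uses 24 physical qubits for 2 logical qubit(s).
Number of complete blocks = floor(815 / 24) = 33
Logical qubits = 33 * 2
= 66

66


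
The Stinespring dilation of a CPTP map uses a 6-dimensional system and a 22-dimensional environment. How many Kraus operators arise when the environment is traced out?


Tracing out the environment in an orthonormal basis {|i>_E} gives Kraus operators K_i = <i|_E U |0>_E.
Number of Kraus operators = dim(H_env) = d_env
= 22

22


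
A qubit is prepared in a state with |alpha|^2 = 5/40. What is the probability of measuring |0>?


|alpha|^2 = 5/40 = 0.1250
|beta|^2 = 1 - 5/40 = 35/40 = 0.8750
P(|0>) = |alpha|^2 = 0.1250

0.1250


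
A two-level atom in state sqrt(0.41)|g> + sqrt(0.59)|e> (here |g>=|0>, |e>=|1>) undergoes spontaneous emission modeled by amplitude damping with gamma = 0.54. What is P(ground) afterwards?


For amplitude damping with parameter gamma on state sqrt(a)|0> + sqrt(b)|1>:
alpha^2 = 0.41, beta^2 = 0.59
P(|0>) = alpha^2 + gamma * beta^2
= 0.41 + 0.54 * 0.59
= 0.41 + 0.3186
= 0.7286

0.7286


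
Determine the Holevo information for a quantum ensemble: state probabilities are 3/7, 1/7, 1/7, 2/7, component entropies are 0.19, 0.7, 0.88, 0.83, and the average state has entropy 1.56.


chi = S(rho) - sum_i p_i * S(rho_i)
Weighted entropy = 3/7 * 0.19 + 1/7 * 0.7 + 1/7 * 0.88 + 2/7 * 0.83
= 0.5443
chi = 1.56 - 0.5443
= 1.0157

1.0157


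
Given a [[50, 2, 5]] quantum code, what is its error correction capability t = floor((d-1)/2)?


Code parameters: [[50, 2, 5]], distance d = 5.
Number of correctable errors = floor((d-1)/2)
= floor((5 - 1)/2)
= floor(4/2)
= 2

2


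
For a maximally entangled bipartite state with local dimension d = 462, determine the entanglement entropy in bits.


For a maximally entangled state in d x d:
S = log2(d) = log2(462)
= 8.8517

8.8517


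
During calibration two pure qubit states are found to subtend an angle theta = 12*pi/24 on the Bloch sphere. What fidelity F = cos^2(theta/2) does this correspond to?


For states separated by angle theta on Bloch sphere:
F = cos^2(theta/2)
theta = 12*pi/24 = 1.5708
theta/2 = 0.7854
cos(theta/2) = 0.7071
F = 0.5000

0.5000


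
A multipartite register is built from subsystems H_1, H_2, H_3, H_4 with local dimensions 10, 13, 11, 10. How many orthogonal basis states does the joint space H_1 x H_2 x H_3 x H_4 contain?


dim(H_1 x H_2 x H_3 x H_4) = 10 * 13 * 11 * 10
= 130 * 11 * 10
= 1430 * 10
= 14300

14300


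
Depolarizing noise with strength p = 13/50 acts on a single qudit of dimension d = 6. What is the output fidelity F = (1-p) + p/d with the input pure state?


F = (1-p) + p/d
= (1 - 0.2600) + 0.2600/6
= 0.7400 + 0.0433
= 0.7833

0.7833


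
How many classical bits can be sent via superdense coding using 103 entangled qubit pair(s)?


Superdense coding allows 2 classical bits per shared entangled pair.
103 pair(s) -> 2 * 103 = 206 classical bits

206


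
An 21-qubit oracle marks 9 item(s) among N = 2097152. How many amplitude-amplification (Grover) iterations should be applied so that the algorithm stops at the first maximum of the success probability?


After j Grover iterations the success probability is P(j) = sin^2((2j+1)*theta), where sin(theta) = sqrt(k/N).
N = 2^21 = 2097152, k = 9
sin(theta) = sqrt(k/N) = 0.002071601898
theta = arcsin(sqrt(k/N)) = 0.00207160338 rad
P(j) reaches its first maximum when (2j+1)*theta is as close as possible to pi/2, i.e. j = round(pi/(4*theta) - 1/2).
pi/(4*theta) - 1/2 = 378.6257
(For comparison, the common estimate pi/4 * sqrt(N/k) = 379.1260; the exact maximiser is used here.)
Optimal iterations = 379

379


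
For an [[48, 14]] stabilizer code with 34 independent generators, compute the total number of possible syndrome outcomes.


Each stabilizer generator gives a binary (+1 or -1) measurement outcome.
With 34 independent generators:
Total syndromes = 2^34
= 17179869184

17179869184


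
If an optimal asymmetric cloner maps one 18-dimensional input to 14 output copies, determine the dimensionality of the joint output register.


Output space = H^(tensor 14) where dim(H) = 18
dim = 18^14
= 324 (after 2 factors)
= 5832 (after 3 factors)
= 104976 (after 4 factors)
= 1889568 (after 5 factors)
= 34012224 (after 6 factors)
= 612220032 (after 7 factors)
= 11019960576 (after 8 factors)
= 198359290368 (after 9 factors)
= 3570467226624 (after 10 factors)
= 64268410079232 (after 11 factors)
= 1156831381426176 (after 12 factors)
= 20822964865671168 (after 13 factors)
= 374813367582081024 (after 14 factors)
= 374813367582081024

374813367582081024


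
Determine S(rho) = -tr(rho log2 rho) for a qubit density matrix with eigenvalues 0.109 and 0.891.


S = -p*log2(p) - (1-p)*log2(1-p)
p = 0.1090, 1-p = 0.8910
= -0.1090 * log2(0.1090) - 0.8910 * log2(0.8910)
= -(-0.3485) - (-0.1484)
= 0.4969

0.4969


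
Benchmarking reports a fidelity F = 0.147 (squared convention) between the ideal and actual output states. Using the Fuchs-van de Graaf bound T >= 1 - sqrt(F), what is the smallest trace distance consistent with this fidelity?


Fuchs-van de Graaf (squared-fidelity convention): 1 - sqrt(F) <= T <= sqrt(1 - F).
Lower bound: T >= 1 - sqrt(F)
sqrt(F) = sqrt(0.147) = 0.3834
T >= 1 - 0.3834
T >= 0.6166

0.6166


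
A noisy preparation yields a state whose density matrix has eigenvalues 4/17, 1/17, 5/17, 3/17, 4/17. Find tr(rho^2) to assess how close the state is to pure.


tr(rho^2) = sum of eigenvalues squared
= (4/17)^2 + (1/17)^2 + (5/17)^2 + (3/17)^2 + (4/17)^2
= (16 + 1 + 25 + 9 + 16) / 289
= 67/289
= 0.2318

0.2318


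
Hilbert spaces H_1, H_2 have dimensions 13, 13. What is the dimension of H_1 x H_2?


dim(H_1 x H_2) = 13 * 13
= 169

169


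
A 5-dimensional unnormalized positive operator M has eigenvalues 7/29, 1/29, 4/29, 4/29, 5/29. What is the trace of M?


tr(M) = sum of eigenvalues
= 7/29 + 1/29 + 4/29 + 4/29 + 5/29
= 21/29
= 0.7241

0.7241


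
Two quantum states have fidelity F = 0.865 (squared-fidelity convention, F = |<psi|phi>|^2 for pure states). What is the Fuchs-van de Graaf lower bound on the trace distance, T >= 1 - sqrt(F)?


Fuchs-van de Graaf (squared-fidelity convention): 1 - sqrt(F) <= T <= sqrt(1 - F).
Lower bound: T >= 1 - sqrt(F)
sqrt(F) = sqrt(0.865) = 0.9301
T >= 1 - 0.9301
T >= 0.0699

0.0699


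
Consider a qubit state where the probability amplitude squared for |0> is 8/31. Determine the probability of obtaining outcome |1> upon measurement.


|alpha|^2 = 8/31 = 0.2581
|beta|^2 = 1 - 8/31 = 23/31 = 0.7419
P(|1>) = |beta|^2 = 0.7419

0.7419


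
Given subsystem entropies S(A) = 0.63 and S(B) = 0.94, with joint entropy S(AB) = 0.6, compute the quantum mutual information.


I(A:B) = S(A) + S(B) - S(AB)
= 0.63 + 0.94 - 0.6
= 0.9700

0.9700


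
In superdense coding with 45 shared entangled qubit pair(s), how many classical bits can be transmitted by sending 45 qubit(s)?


Superdense coding allows 2 classical bits per shared entangled pair.
45 pair(s) -> 2 * 45 = 90 classical bits

90


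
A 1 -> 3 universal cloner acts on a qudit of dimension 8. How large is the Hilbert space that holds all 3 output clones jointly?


Output space = H^(tensor 3) where dim(H) = 8
dim = 8^3
= 64 (after 2 factors)
= 512 (after 3 factors)
= 512

512


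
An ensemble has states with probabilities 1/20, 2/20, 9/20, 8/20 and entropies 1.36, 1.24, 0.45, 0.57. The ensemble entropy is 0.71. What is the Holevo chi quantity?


chi = S(rho) - sum_i p_i * S(rho_i)
Weighted entropy = 1/20 * 1.36 + 2/20 * 1.24 + 9/20 * 0.45 + 8/20 * 0.57
= 0.6225
chi = 0.71 - 0.6225
= 0.0875

0.0875


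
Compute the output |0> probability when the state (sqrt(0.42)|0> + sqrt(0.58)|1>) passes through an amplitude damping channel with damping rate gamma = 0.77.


For amplitude damping with parameter gamma on state sqrt(a)|0> + sqrt(b)|1>:
alpha^2 = 0.42, beta^2 = 0.58
P(|0>) = alpha^2 + gamma * beta^2
= 0.42 + 0.77 * 0.58
= 0.42 + 0.4466
= 0.8666

0.8666


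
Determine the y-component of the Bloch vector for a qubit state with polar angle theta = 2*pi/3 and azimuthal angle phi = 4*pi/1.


theta = 2.0944, phi = 12.5664
r_y = sin(theta)*sin(phi) = 0.8660 * 0.0000
r_y = 0.0000

0.0000


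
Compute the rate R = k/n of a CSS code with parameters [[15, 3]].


Code rate R = k/n
= 3/15
= 0.2000

0.2000


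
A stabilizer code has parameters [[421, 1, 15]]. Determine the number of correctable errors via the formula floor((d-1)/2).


Code parameters: [[421, 1, 15]], distance d = 15.
Number of correctable errors = floor((d-1)/2)
= floor((15 - 1)/2)
= floor(14/2)
= 7

7


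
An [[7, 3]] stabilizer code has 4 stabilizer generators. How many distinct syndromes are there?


Each stabilizer generator gives a binary (+1 or -1) measurement outcome.
With 4 independent generators:
Total syndromes = 2^4
= 16

16


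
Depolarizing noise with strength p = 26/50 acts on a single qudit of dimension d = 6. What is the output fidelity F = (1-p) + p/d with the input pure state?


F = (1-p) + p/d
= (1 - 0.5200) + 0.5200/6
= 0.4800 + 0.0867
= 0.5667

0.5667


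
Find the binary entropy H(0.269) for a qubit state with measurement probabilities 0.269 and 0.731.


S = -p*log2(p) - (1-p)*log2(1-p)
p = 0.2690, 1-p = 0.7310
= -0.2690 * log2(0.2690) - 0.7310 * log2(0.7310)
= -(-0.5096) - (-0.3305)
= 0.8400

0.8400


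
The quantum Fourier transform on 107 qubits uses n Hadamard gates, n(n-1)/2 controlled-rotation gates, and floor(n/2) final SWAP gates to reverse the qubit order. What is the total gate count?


Hadamard gates: 107
Controlled rotations: n*(n-1)/2 = 107*106/2 = 5671
SWAP gates: floor(n/2) = floor(107/2) = 53
Total = 107 + 5671 + 53
= 5831

5831


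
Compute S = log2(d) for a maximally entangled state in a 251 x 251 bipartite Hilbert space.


For a maximally entangled state in d x d:
S = log2(d) = log2(251)
= 7.9715

7.9715


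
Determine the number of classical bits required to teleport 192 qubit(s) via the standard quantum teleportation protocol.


Quantum teleportation requires 2 classical bits per qubit teleported.
192 qubit(s) -> 2 * 192 = 384 classical bits

384


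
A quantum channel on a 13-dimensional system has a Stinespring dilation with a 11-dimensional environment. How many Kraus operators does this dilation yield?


Tracing out the environment in an orthonormal basis {|i>_E} gives Kraus operators K_i = <i|_E U |0>_E.
Number of Kraus operators = dim(H_env) = d_env
= 11

11


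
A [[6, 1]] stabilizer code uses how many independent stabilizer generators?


For an [[n,k]] stabilizer code:
Number of stabilizer generators = n - k
= 6 - 1
= 5

5


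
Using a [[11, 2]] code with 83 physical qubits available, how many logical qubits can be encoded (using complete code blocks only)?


Each code block uses 11 physical qubits for 2 logical qubit(s).
Number of complete blocks = floor(83 / 11) = 7
Logical qubits = 7 * 2
= 14

14


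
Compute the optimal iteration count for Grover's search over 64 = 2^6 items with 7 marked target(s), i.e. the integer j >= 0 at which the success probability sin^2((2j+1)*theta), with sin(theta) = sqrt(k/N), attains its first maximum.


After j Grover iterations the success probability is P(j) = sin^2((2j+1)*theta), where sin(theta) = sqrt(k/N).
N = 2^6 = 64, k = 7
sin(theta) = sqrt(k/N) = 0.3307189139
theta = arcsin(sqrt(k/N)) = 0.3370652533 rad
P(j) reaches its first maximum when (2j+1)*theta is as close as possible to pi/2, i.e. j = round(pi/(4*theta) - 1/2).
pi/(4*theta) - 1/2 = 1.8301
(For comparison, the common estimate pi/4 * sqrt(N/k) = 2.3748; the exact maximiser is used here.)
Optimal iterations = 2

2


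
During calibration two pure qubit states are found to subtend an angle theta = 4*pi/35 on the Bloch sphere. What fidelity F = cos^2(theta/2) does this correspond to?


For states separated by angle theta on Bloch sphere:
F = cos^2(theta/2)
theta = 4*pi/35 = 0.3590
theta/2 = 0.1795
cos(theta/2) = 0.9839
F = 0.9681

0.9681


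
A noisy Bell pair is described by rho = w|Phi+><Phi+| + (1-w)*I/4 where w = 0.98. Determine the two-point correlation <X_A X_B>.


|Phi+> = (|00> + |11>)/sqrt(2)
For the pure Bell state, <X_A X_B> = +1 (Bell-state Pauli correlator).
The maximally-mixed part I/4 has tr(I/4 * P tensor P) = 0 for any traceless Pauli P.
So <X_A X_B>_rho = w * (+1) + (1 - w) * 0
= 0.98 * (+1)
= 0.9800

0.9800


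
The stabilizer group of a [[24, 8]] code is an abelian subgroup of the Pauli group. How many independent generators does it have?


For an [[n,k]] stabilizer code:
Number of stabilizer generators = n - k
= 24 - 8
= 16

16


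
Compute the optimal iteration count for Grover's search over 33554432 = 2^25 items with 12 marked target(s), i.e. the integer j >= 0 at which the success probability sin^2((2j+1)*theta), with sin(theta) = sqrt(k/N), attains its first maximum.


After j Grover iterations the success probability is P(j) = sin^2((2j+1)*theta), where sin(theta) = sqrt(k/N).
N = 2^25 = 33554432, k = 12
sin(theta) = sqrt(k/N) = 0.0005980199567
theta = arcsin(sqrt(k/N)) = 0.0005980199924 rad
P(j) reaches its first maximum when (2j+1)*theta is as close as possible to pi/2, i.e. j = round(pi/(4*theta) - 1/2).
pi/(4*theta) - 1/2 = 1312.8309
(For comparison, the common estimate pi/4 * sqrt(N/k) = 1313.3310; the exact maximiser is used here.)
Optimal iterations = 1313

1313


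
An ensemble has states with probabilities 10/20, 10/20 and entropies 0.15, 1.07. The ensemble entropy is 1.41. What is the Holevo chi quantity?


chi = S(rho) - sum_i p_i * S(rho_i)
Weighted entropy = 10/20 * 0.15 + 10/20 * 1.07
= 0.6100
chi = 1.41 - 0.6100
= 0.8000

0.8000


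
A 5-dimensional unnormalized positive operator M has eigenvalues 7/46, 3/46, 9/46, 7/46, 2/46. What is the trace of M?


tr(M) = sum of eigenvalues
= 7/46 + 3/46 + 9/46 + 7/46 + 2/46
= 28/46
= 0.6087

0.6087


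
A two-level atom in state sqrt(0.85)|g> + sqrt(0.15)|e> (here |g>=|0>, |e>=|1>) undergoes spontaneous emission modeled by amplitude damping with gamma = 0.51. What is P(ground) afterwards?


For amplitude damping with parameter gamma on state sqrt(a)|0> + sqrt(b)|1>:
alpha^2 = 0.85, beta^2 = 0.15
P(|0>) = alpha^2 + gamma * beta^2
= 0.85 + 0.51 * 0.15
= 0.85 + 0.0765
= 0.9265

0.9265


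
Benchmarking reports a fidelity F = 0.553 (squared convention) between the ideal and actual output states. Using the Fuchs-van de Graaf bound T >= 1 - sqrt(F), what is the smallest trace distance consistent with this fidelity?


Fuchs-van de Graaf (squared-fidelity convention): 1 - sqrt(F) <= T <= sqrt(1 - F).
Lower bound: T >= 1 - sqrt(F)
sqrt(F) = sqrt(0.553) = 0.7436
T >= 1 - 0.7436
T >= 0.2564

0.2564


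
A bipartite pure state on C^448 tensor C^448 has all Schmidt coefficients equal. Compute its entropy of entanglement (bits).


For a maximally entangled state in d x d:
S = log2(d) = log2(448)
= 8.8074

8.8074


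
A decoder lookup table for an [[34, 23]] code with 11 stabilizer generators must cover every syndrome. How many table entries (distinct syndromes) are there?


Each stabilizer generator gives a binary (+1 or -1) measurement outcome.
With 11 independent generators:
Total syndromes = 2^11
= 2048

2048


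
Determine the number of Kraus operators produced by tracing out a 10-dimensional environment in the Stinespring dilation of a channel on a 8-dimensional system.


Tracing out the environment in an orthonormal basis {|i>_E} gives Kraus operators K_i = <i|_E U |0>_E.
Number of Kraus operators = dim(H_env) = d_env
= 10

10


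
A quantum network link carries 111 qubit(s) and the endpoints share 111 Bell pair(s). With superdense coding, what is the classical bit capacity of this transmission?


Superdense coding allows 2 classical bits per shared entangled pair.
111 pair(s) -> 2 * 111 = 222 classical bits

222


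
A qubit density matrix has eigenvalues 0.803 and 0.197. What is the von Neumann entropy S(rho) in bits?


S = -p*log2(p) - (1-p)*log2(1-p)
p = 0.8030, 1-p = 0.1970
= -0.8030 * log2(0.8030) - 0.1970 * log2(0.1970)
= -(-0.2542) - (-0.4617)
= 0.7159

0.7159


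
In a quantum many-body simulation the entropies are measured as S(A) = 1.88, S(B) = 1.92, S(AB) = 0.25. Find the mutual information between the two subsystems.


I(A:B) = S(A) + S(B) - S(AB)
= 1.88 + 1.92 - 0.25
= 3.5500

3.5500


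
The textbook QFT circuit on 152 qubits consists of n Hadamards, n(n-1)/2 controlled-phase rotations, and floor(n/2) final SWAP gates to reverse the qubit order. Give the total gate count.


Hadamard gates: 152
Controlled rotations: n*(n-1)/2 = 152*151/2 = 11476
SWAP gates: floor(n/2) = floor(152/2) = 76
Total = 152 + 11476 + 76
= 11704

11704


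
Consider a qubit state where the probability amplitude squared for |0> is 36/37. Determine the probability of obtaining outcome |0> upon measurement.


|alpha|^2 = 36/37 = 0.9730
|beta|^2 = 1 - 36/37 = 1/37 = 0.0270
P(|0>) = |alpha|^2 = 0.9730

0.9730


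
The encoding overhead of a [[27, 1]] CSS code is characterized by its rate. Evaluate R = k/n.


Code rate R = k/n
= 1/27
= 0.0370

0.0370


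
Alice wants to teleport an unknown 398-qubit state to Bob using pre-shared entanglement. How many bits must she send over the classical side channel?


Quantum teleportation requires 2 classical bits per qubit teleported.
398 qubit(s) -> 2 * 398 = 796 classical bits

796


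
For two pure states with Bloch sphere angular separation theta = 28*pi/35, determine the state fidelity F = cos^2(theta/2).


For states separated by angle theta on Bloch sphere:
F = cos^2(theta/2)
theta = 28*pi/35 = 2.5133
theta/2 = 1.2566
cos(theta/2) = 0.3090
F = 0.0955

0.0955


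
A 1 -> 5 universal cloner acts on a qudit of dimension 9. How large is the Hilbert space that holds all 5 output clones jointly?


Output space = H^(tensor 5) where dim(H) = 9
dim = 9^5
= 81 (after 2 factors)
= 729 (after 3 factors)
= 6561 (after 4 factors)
= 59049 (after 5 factors)
= 59049

59049


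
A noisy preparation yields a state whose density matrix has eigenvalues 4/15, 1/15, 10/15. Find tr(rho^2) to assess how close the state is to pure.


tr(rho^2) = sum of eigenvalues squared
= (4/15)^2 + (1/15)^2 + (10/15)^2
= (16 + 1 + 100) / 225
= 117/225
= 0.5200

0.5200


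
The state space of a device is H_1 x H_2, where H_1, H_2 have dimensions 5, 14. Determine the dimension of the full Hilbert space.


dim(H_1 x H_2) = 5 * 14
= 70

70


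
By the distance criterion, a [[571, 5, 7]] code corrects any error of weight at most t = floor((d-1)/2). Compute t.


Code parameters: [[571, 5, 7]], distance d = 7.
Number of correctable errors = floor((d-1)/2)
= floor((7 - 1)/2)
= floor(6/2)
= 3

3


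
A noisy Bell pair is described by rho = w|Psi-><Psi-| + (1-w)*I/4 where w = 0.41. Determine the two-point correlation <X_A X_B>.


|Psi-> = (|01> - |10>)/sqrt(2)
For the pure Bell state, <X_A X_B> = -1 (Bell-state Pauli correlator).
The maximally-mixed part I/4 has tr(I/4 * P tensor P) = 0 for any traceless Pauli P.
So <X_A X_B>_rho = w * (-1) + (1 - w) * 0
= 0.41 * (-1)
= -0.4100

-0.4100


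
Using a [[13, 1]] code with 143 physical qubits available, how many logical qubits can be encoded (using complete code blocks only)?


Each code block uses 13 physical qubits for 1 logical qubit(s).
Number of complete blocks = floor(143 / 13) = 11
Logical qubits = 11 * 1
= 11

11


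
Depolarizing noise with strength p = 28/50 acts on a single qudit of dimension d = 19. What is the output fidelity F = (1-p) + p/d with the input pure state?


F = (1-p) + p/d
= (1 - 0.5600) + 0.5600/19
= 0.4400 + 0.0295
= 0.4695

0.4695


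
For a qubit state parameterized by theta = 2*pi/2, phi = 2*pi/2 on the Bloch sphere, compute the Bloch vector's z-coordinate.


theta = 3.1416, phi = 3.1416
r_z = cos(theta) = -1.0000

-1.0000


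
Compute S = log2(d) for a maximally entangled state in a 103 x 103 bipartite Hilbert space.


For a maximally entangled state in d x d:
S = log2(d) = log2(103)
= 6.6865

6.6865


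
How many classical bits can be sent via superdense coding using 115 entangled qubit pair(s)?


Superdense coding allows 2 classical bits per shared entangled pair.
115 pair(s) -> 2 * 115 = 230 classical bits

230


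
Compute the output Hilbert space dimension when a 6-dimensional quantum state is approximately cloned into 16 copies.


Output space = H^(tensor 16) where dim(H) = 6
dim = 6^16
= 36 (after 2 factors)
= 216 (after 3 factors)
= 1296 (after 4 factors)
= 7776 (after 5 factors)
= 46656 (after 6 factors)
= 279936 (after 7 factors)
= 1679616 (after 8 factors)
= 10077696 (after 9 factors)
= 60466176 (after 10 factors)
= 362797056 (after 11 factors)
= 2176782336 (after 12 factors)
= 13060694016 (after 13 factors)
= 78364164096 (after 14 factors)
= 470184984576 (after 15 factors)
= 2821109907456 (after 16 factors)
= 2821109907456

2821109907456


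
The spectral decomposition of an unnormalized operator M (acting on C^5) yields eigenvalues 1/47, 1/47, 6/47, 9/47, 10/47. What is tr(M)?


tr(M) = sum of eigenvalues
= 1/47 + 1/47 + 6/47 + 9/47 + 10/47
= 27/47
= 0.5745

0.5745


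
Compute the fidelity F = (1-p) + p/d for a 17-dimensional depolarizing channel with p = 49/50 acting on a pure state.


F = (1-p) + p/d
= (1 - 0.9800) + 0.9800/17
= 0.0200 + 0.0576
= 0.0776

0.0776


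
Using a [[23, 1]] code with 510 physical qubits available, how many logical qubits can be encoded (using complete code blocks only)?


Each code block uses 23 physical qubits for 1 logical qubit(s).
Number of complete blocks = floor(510 / 23) = 22
Logical qubits = 22 * 1
= 22

22


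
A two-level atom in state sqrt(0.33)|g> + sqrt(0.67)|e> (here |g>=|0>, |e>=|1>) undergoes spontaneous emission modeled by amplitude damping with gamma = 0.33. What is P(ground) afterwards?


For amplitude damping with parameter gamma on state sqrt(a)|0> + sqrt(b)|1>:
alpha^2 = 0.33, beta^2 = 0.67
P(|0>) = alpha^2 + gamma * beta^2
= 0.33 + 0.33 * 0.67
= 0.33 + 0.2211
= 0.5511

0.5511


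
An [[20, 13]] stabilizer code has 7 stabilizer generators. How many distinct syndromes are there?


Each stabilizer generator gives a binary (+1 or -1) measurement outcome.
With 7 independent generators:
Total syndromes = 2^7
= 128

128


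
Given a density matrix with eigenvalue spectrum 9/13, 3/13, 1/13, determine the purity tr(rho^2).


tr(rho^2) = sum of eigenvalues squared
= (9/13)^2 + (3/13)^2 + (1/13)^2
= (81 + 9 + 1) / 169
= 91/169
= 0.5385

0.5385
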